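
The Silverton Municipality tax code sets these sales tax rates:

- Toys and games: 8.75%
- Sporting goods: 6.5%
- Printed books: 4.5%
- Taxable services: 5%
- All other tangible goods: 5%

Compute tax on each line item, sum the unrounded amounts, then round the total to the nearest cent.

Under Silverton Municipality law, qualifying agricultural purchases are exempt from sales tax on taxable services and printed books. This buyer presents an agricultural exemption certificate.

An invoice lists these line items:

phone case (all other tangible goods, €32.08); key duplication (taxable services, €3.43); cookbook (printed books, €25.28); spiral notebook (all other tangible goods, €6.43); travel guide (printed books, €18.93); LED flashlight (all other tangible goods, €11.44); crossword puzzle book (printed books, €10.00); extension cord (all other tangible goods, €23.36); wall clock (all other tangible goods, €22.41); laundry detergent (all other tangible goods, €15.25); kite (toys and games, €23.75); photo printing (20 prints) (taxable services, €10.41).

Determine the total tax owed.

Phone case €32.08: all other tangible goods → 5% → €1.604
Key duplication €3.43: taxable services, buyer-exempt → 0% → €0.00
Cookbook €25.28: printed books, buyer-exempt → 0% → €0.00
Spiral notebook €6.43: all other tangible goods → 5% → €0.3215
Travel guide €18.93: printed books, buyer-exempt → 0% → €0.00
LED flashlight €11.44: all other tangible goods → 5% → €0.572
Crossword puzzle book €10.00: printed books, buyer-exempt → 0% → €0.00
Extension cord €23.36: all other tangible goods → 5% → €1.168
Wall clock €22.41: all other tangible goods → 5% → €1.1205
Laundry detergent €15.25: all other tangible goods → 5% → €0.7625
Kite €23.75: toys and games → 8.75% → €2.078125
Photo printing (20 prints) €10.41: taxable services, buyer-exempt → 0% → €0.00
Unrounded tax sum = €7.626625 → €7.63

€7.63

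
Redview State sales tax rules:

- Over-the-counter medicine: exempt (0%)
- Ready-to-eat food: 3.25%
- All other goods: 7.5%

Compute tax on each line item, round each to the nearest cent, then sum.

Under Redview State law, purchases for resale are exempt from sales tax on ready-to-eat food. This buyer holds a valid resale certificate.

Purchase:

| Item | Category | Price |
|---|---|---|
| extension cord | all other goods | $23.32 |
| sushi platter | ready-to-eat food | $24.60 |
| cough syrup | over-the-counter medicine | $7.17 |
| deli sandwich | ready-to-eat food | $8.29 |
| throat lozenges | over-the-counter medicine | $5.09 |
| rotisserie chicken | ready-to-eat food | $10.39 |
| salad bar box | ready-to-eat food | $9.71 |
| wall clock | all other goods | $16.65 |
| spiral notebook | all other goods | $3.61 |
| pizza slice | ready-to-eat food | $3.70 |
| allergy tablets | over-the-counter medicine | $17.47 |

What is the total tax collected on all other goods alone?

$3.27

Extension cord $23.32: all other goods → 7.5% → $1.75
Wall clock $16.65: all other goods → 7.5% → $1.25
Spiral notebook $3.61: all other goods → 7.5% → $0.27
Tax on all other goods = $1.75 + $1.25 + $0.27 = $3.27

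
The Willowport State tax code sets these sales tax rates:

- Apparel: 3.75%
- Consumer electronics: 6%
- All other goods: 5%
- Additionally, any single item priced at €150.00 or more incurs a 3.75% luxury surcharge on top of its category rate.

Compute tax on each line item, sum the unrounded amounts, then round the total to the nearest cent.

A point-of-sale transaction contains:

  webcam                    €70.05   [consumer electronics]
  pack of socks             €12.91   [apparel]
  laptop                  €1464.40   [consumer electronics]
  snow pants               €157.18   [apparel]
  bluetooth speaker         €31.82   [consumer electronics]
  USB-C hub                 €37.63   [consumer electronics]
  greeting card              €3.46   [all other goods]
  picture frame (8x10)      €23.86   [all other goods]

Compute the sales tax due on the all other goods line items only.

€1.37

Greeting card €3.46: all other goods → 5% → €0.173
Picture frame (8x10) €23.86: all other goods → 5% → €1.193
Tax on all other goods: unrounded sum = €1.366 → €1.37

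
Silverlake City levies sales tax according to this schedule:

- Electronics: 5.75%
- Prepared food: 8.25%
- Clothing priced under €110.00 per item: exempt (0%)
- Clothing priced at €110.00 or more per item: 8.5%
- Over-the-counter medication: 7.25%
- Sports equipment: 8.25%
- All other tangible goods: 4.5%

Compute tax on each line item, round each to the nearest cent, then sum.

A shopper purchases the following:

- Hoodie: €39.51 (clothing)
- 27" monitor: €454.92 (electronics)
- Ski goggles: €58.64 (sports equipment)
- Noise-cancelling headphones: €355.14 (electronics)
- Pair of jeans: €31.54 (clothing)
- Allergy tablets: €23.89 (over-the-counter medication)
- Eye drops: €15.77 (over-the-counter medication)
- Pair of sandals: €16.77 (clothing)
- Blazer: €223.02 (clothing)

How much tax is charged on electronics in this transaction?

27" monitor €454.92: electronics → 5.75% → €26.16
Noise-cancelling headphones €355.14: electronics → 5.75% → €20.42
Tax on electronics = €26.16 + €20.42 = €46.58

€46.58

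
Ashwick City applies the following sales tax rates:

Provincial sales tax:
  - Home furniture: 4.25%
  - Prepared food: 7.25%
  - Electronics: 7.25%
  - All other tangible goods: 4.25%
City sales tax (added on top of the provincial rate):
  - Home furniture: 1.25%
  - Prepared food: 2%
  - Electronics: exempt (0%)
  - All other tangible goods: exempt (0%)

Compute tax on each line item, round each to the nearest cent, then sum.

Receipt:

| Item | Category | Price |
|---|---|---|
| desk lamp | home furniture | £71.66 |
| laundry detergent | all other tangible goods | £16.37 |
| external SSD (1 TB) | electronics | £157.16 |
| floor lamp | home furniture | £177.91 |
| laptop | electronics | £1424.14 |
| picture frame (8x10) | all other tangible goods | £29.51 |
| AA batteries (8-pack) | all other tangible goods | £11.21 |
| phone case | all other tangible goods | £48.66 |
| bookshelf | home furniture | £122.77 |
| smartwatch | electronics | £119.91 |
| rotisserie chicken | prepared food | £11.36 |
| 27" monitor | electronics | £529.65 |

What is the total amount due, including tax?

Desk lamp £71.66: home furniture → 4.25% + 1.25% city = 5.5% → £3.94
Laundry detergent £16.37: all other tangible goods → 4.25% + 0% city = 4.25% → £0.70
External SSD (1 TB) £157.16: electronics → 7.25% + 0% city = 7.25% → £11.39
Floor lamp £177.91: home furniture → 4.25% + 1.25% city = 5.5% → £9.79
Laptop £1424.14: electronics → 7.25% + 0% city = 7.25% → £103.25
Picture frame (8x10) £29.51: all other tangible goods → 4.25% + 0% city = 4.25% → £1.25
AA batteries (8-pack) £11.21: all other tangible goods → 4.25% + 0% city = 4.25% → £0.48
Phone case £48.66: all other tangible goods → 4.25% + 0% city = 4.25% → £2.07
Bookshelf £122.77: home furniture → 4.25% + 1.25% city = 5.5% → £6.75
Smartwatch £119.91: electronics → 7.25% + 0% city = 7.25% → £8.69
Rotisserie chicken £11.36: prepared food → 7.25% + 2% city = 9.25% → £1.05
27" monitor £529.65: electronics → 7.25% + 0% city = 7.25% → £38.40
Subtotal = £2720.31; tax = £187.76; total due = £2908.07

£2908.07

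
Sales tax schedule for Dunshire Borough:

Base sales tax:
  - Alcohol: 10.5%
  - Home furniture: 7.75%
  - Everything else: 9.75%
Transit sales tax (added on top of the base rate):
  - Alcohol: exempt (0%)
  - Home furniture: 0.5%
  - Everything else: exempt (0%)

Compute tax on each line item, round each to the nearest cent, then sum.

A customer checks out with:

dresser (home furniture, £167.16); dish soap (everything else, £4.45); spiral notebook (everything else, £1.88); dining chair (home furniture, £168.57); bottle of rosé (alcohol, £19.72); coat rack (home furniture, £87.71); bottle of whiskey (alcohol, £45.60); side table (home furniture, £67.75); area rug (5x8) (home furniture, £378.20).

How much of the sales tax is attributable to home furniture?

Dresser £167.16: home furniture → 7.75% + 0.5% transit = 8.25% → £13.79
Dining chair £168.57: home furniture → 7.75% + 0.5% transit = 8.25% → £13.91
Coat rack £87.71: home furniture → 7.75% + 0.5% transit = 8.25% → £7.24
Side table £67.75: home furniture → 7.75% + 0.5% transit = 8.25% → £5.59
Area rug (5x8) £378.20: home furniture → 7.75% + 0.5% transit = 8.25% → £31.20
Tax on home furniture = £13.79 + £13.91 + £7.24 + £5.59 + £31.20 = £71.73

£71.73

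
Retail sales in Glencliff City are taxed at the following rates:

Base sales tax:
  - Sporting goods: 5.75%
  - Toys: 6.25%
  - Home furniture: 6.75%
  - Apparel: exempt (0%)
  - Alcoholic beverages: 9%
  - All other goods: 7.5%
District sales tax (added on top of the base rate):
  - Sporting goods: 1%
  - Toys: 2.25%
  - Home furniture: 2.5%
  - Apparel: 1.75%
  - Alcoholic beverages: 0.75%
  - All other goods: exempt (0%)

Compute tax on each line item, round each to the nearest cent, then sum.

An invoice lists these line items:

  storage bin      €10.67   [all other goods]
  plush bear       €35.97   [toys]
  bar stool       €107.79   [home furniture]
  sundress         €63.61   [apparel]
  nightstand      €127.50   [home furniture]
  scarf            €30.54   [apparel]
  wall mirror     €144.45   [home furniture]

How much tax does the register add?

€40.62

Storage bin €10.67: all other goods → 7.5% + 0% district = 7.5% → €0.80
Plush bear €35.97: toys → 6.25% + 2.25% district = 8.5% → €3.06
Bar stool €107.79: home furniture → 6.75% + 2.5% district = 9.25% → €9.97
Sundress €63.61: apparel → 0% + 1.75% district = 1.75% → €1.11
Nightstand €127.50: home furniture → 6.75% + 2.5% district = 9.25% → €11.79
Scarf €30.54: apparel → 0% + 1.75% district = 1.75% → €0.53
Wall mirror €144.45: home furniture → 6.75% + 2.5% district = 9.25% → €13.36
Total tax = €0.80 + €3.06 + €9.97 + €1.11 + €11.79 + €0.53 + €13.36 = €40.62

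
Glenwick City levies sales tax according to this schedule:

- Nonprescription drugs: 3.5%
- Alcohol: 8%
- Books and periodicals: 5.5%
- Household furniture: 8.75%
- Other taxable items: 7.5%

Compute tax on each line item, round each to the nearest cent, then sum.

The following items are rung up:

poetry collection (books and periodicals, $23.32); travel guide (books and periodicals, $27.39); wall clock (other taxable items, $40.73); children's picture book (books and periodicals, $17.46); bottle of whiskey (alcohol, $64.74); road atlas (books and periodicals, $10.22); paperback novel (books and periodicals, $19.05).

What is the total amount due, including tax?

Poetry collection $23.32: books and periodicals → 5.5% → $1.28
Travel guide $27.39: books and periodicals → 5.5% → $1.51
Wall clock $40.73: other taxable items → 7.5% → $3.05
Children's picture book $17.46: books and periodicals → 5.5% → $0.96
Bottle of whiskey $64.74: alcohol → 8% → $5.18
Road atlas $10.22: books and periodicals → 5.5% → $0.56
Paperback novel $19.05: books and periodicals → 5.5% → $1.05
Subtotal = $202.91; tax = $13.59; total due = $216.50

$216.50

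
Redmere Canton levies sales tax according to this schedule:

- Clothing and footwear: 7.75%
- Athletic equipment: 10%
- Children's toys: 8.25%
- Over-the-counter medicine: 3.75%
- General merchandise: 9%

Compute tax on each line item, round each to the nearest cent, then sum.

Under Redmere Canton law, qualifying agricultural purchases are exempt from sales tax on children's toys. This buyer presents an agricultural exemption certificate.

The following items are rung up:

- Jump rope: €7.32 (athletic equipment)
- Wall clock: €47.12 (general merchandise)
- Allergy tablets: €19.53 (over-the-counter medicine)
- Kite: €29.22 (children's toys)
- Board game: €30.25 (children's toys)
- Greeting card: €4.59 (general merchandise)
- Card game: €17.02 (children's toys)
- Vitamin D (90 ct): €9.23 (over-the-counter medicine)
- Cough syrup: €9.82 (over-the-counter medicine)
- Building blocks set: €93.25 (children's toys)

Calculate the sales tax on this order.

Jump rope €7.32: athletic equipment → 10% → €0.73
Wall clock €47.12: general merchandise → 9% → €4.24
Allergy tablets €19.53: over-the-counter medicine → 3.75% → €0.73
Kite €29.22: children's toys, buyer-exempt → 0% → €0.00
Board game €30.25: children's toys, buyer-exempt → 0% → €0.00
Greeting card €4.59: general merchandise → 9% → €0.41
Card game €17.02: children's toys, buyer-exempt → 0% → €0.00
Vitamin D (90 ct) €9.23: over-the-counter medicine → 3.75% → €0.35
Cough syrup €9.82: over-the-counter medicine → 3.75% → €0.37
Building blocks set €93.25: children's toys, buyer-exempt → 0% → €0.00
Total tax = €0.73 + €4.24 + €0.73 + €0.41 + €0.35 + €0.37 = €6.83

€6.83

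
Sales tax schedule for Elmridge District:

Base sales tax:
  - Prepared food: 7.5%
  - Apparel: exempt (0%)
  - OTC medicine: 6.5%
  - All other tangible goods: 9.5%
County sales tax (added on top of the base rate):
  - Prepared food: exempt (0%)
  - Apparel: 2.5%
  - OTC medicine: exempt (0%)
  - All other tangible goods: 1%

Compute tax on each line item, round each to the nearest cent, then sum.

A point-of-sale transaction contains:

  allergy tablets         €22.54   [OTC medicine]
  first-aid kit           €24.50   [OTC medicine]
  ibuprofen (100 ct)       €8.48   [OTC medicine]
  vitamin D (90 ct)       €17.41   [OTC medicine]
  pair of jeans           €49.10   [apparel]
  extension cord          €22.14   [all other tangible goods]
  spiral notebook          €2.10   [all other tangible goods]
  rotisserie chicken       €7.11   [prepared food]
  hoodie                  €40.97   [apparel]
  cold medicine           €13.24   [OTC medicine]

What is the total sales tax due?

€10.92

Allergy tablets €22.54: OTC medicine → 6.5% + 0% county = 6.5% → €1.47
First-aid kit €24.50: OTC medicine → 6.5% + 0% county = 6.5% → €1.59
Ibuprofen (100 ct) €8.48: OTC medicine → 6.5% + 0% county = 6.5% → €0.55
Vitamin D (90 ct) €17.41: OTC medicine → 6.5% + 0% county = 6.5% → €1.13
Pair of jeans €49.10: apparel → 0% + 2.5% county = 2.5% → €1.23
Extension cord €22.14: all other tangible goods → 9.5% + 1% county = 10.5% → €2.32
Spiral notebook €2.10: all other tangible goods → 9.5% + 1% county = 10.5% → €0.22
Rotisserie chicken €7.11: prepared food → 7.5% + 0% county = 7.5% → €0.53
Hoodie €40.97: apparel → 0% + 2.5% county = 2.5% → €1.02
Cold medicine €13.24: OTC medicine → 6.5% + 0% county = 6.5% → €0.86
Total tax = €1.47 + €1.59 + €0.55 + €1.13 + €1.23 + €2.32 + €0.22 + €0.53 + €1.02 + €0.86 = €10.92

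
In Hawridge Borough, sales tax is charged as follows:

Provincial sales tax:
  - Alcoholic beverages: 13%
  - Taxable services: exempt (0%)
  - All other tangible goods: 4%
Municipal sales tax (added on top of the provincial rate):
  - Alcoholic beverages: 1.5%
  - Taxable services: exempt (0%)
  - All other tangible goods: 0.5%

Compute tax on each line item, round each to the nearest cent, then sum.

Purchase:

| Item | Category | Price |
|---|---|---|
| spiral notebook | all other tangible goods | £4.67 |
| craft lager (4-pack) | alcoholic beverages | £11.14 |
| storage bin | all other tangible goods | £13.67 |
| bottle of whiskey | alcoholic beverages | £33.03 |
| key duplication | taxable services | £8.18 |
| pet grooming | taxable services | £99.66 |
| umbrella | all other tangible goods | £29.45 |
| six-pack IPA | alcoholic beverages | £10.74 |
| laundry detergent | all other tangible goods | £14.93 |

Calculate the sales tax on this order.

£10.80

Spiral notebook £4.67: all other tangible goods → 4% + 0.5% municipal = 4.5% → £0.21
Craft lager (4-pack) £11.14: alcoholic beverages → 13% + 1.5% municipal = 14.5% → £1.62
Storage bin £13.67: all other tangible goods → 4% + 0.5% municipal = 4.5% → £0.62
Bottle of whiskey £33.03: alcoholic beverages → 13% + 1.5% municipal = 14.5% → £4.79
Key duplication £8.18: taxable services → 0% + 0% municipal = 0% → £0.00
Pet grooming £99.66: taxable services → 0% + 0% municipal = 0% → £0.00
Umbrella £29.45: all other tangible goods → 4% + 0.5% municipal = 4.5% → £1.33
Six-pack IPA £10.74: alcoholic beverages → 13% + 1.5% municipal = 14.5% → £1.56
Laundry detergent £14.93: all other tangible goods → 4% + 0.5% municipal = 4.5% → £0.67
Total tax = £0.21 + £1.62 + £0.62 + £4.79 + £1.33 + £1.56 + £0.67 = £10.80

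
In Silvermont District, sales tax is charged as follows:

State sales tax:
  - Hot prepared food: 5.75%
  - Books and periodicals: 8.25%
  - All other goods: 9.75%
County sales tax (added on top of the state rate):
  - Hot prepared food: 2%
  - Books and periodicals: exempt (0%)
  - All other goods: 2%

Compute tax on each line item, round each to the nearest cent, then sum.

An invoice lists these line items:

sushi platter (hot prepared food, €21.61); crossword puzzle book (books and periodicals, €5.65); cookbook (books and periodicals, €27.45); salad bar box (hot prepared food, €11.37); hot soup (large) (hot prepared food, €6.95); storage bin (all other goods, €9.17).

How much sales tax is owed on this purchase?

Sushi platter €21.61: hot prepared food → 5.75% + 2% county = 7.75% → €1.67
Crossword puzzle book €5.65: books and periodicals → 8.25% + 0% county = 8.25% → €0.47
Cookbook €27.45: books and periodicals → 8.25% + 0% county = 8.25% → €2.26
Salad bar box €11.37: hot prepared food → 5.75% + 2% county = 7.75% → €0.88
Hot soup (large) €6.95: hot prepared food → 5.75% + 2% county = 7.75% → €0.54
Storage bin €9.17: all other goods → 9.75% + 2% county = 11.75% → €1.08
Total tax = €1.67 + €0.47 + €2.26 + €0.88 + €0.54 + €1.08 = €6.90

€6.90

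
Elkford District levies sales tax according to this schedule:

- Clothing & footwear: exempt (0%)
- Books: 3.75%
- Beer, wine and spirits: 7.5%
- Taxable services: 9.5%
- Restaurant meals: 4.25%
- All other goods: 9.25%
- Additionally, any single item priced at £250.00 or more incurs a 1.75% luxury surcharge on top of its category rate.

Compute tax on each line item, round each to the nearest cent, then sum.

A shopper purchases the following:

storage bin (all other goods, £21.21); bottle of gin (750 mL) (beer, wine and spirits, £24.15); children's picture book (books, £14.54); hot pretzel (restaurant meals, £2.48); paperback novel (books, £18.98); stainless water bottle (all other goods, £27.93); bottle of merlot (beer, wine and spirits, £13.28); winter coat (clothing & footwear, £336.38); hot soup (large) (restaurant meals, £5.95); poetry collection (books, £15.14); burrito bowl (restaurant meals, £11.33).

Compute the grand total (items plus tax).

£507.28

Storage bin £21.21: all other goods → 9.25% → £1.96
Bottle of gin (750 mL) £24.15: beer, wine and spirits → 7.5% → £1.81
Children's picture book £14.54: books → 3.75% → £0.55
Hot pretzel £2.48: restaurant meals → 4.25% → £0.11
Paperback novel £18.98: books → 3.75% → £0.71
Stainless water bottle £27.93: all other goods → 9.25% → £2.58
Bottle of merlot £13.28: beer, wine and spirits → 7.5% → £1.00
Winter coat £336.38: clothing & footwear → 0% + 1.75% surcharge = 1.75% → £5.89
Hot soup (large) £5.95: restaurant meals → 4.25% → £0.25
Poetry collection £15.14: books → 3.75% → £0.57
Burrito bowl £11.33: restaurant meals → 4.25% → £0.48
Subtotal = £491.37; tax = £15.91; total due = £507.28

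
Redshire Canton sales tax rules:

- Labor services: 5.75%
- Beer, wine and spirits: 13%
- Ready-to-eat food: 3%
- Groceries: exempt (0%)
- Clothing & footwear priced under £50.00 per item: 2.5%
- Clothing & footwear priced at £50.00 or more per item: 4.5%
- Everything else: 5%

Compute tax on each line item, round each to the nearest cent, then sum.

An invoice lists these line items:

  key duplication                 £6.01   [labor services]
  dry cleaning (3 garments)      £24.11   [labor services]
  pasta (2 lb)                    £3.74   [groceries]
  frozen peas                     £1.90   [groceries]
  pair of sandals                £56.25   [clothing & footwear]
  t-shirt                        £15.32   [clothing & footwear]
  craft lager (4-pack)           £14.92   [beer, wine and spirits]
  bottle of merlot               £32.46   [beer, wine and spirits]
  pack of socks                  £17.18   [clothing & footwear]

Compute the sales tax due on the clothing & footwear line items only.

£3.34

Pair of sandals £56.25: clothing & footwear, £50.00 or more → 4.5% → £2.53
T-shirt £15.32: clothing & footwear, under £50.00 → 2.5% → £0.38
Pack of socks £17.18: clothing & footwear, under £50.00 → 2.5% → £0.43
Tax on clothing & footwear = £2.53 + £0.38 + £0.43 = £3.34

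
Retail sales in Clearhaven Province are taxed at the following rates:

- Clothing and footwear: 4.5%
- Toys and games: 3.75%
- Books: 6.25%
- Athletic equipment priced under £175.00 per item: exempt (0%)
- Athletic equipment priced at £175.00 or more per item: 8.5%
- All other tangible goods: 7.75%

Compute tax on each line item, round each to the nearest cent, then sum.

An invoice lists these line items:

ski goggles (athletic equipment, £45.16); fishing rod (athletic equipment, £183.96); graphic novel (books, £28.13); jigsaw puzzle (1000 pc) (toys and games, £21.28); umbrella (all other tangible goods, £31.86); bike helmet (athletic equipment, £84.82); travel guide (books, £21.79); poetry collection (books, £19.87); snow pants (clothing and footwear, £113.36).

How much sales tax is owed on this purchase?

Ski goggles £45.16: athletic equipment, under £175.00 → 0% → £0.00
Fishing rod £183.96: athletic equipment, £175.00 or more → 8.5% → £15.64
Graphic novel £28.13: books → 6.25% → £1.76
Jigsaw puzzle (1000 pc) £21.28: toys and games → 3.75% → £0.80
Umbrella £31.86: all other tangible goods → 7.75% → £2.47
Bike helmet £84.82: athletic equipment, under £175.00 → 0% → £0.00
Travel guide £21.79: books → 6.25% → £1.36
Poetry collection £19.87: books → 6.25% → £1.24
Snow pants £113.36: clothing and footwear → 4.5% → £5.10
Total tax = £15.64 + £1.76 + £0.80 + £2.47 + £1.36 + £1.24 + £5.10 = £28.37

£28.37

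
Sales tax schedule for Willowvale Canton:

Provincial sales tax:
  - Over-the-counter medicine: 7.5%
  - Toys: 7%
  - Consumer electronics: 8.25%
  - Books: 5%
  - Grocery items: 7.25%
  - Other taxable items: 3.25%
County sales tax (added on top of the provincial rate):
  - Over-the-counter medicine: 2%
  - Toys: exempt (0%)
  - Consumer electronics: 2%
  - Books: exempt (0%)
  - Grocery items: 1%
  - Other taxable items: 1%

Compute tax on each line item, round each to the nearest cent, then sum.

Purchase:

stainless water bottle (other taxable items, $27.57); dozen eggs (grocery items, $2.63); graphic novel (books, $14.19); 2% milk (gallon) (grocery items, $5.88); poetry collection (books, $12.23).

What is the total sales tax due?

Stainless water bottle $27.57: other taxable items → 3.25% + 1% county = 4.25% → $1.17
Dozen eggs $2.63: grocery items → 7.25% + 1% county = 8.25% → $0.22
Graphic novel $14.19: books → 5% + 0% county = 5% → $0.71
2% milk (gallon) $5.88: grocery items → 7.25% + 1% county = 8.25% → $0.49
Poetry collection $12.23: books → 5% + 0% county = 5% → $0.61
Total tax = $1.17 + $0.22 + $0.71 + $0.49 + $0.61 = $3.20

$3.20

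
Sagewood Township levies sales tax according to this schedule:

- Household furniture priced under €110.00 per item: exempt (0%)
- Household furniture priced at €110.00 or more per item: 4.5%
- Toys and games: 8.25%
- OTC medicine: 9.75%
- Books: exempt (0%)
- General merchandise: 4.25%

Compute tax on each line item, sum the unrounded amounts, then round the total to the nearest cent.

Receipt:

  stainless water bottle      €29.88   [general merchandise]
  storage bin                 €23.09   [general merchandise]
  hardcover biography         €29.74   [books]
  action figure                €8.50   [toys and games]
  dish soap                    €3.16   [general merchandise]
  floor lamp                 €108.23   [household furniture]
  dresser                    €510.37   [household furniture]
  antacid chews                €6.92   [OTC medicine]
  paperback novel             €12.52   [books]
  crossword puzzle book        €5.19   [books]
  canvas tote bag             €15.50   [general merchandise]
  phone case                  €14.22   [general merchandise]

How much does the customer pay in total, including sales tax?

€795.31

Stainless water bottle €29.88: general merchandise → 4.25% → €1.2699
Storage bin €23.09: general merchandise → 4.25% → €0.981325
Hardcover biography €29.74: books → 0% → €0.00
Action figure €8.50: toys and games → 8.25% → €0.70125
Dish soap €3.16: general merchandise → 4.25% → €0.1343
Floor lamp €108.23: household furniture, under €110.00 → 0% → €0.00
Dresser €510.37: household furniture, €110.00 or more → 4.5% → €22.96665
Antacid chews €6.92: OTC medicine → 9.75% → €0.6747
Paperback novel €12.52: books → 0% → €0.00
Crossword puzzle book €5.19: books → 0% → €0.00
Canvas tote bag €15.50: general merchandise → 4.25% → €0.65875
Phone case €14.22: general merchandise → 4.25% → €0.60435
Subtotal = €767.32; unrounded tax = €27.991225 → €27.99; total due = €795.31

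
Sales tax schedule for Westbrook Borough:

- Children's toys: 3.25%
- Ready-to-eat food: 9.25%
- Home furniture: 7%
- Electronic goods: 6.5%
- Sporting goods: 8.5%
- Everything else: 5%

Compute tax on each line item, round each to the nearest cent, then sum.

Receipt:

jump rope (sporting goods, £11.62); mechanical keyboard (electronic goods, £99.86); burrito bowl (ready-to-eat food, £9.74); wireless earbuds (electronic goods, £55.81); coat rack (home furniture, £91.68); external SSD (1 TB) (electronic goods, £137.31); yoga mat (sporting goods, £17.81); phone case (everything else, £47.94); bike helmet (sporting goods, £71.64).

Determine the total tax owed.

Jump rope £11.62: sporting goods → 8.5% → £0.99
Mechanical keyboard £99.86: electronic goods → 6.5% → £6.49
Burrito bowl £9.74: ready-to-eat food → 9.25% → £0.90
Wireless earbuds £55.81: electronic goods → 6.5% → £3.63
Coat rack £91.68: home furniture → 7% → £6.42
External SSD (1 TB) £137.31: electronic goods → 6.5% → £8.93
Yoga mat £17.81: sporting goods → 8.5% → £1.51
Phone case £47.94: everything else → 5% → £2.40
Bike helmet £71.64: sporting goods → 8.5% → £6.09
Total tax = £0.99 + £6.49 + £0.90 + £3.63 + £6.42 + £8.93 + £1.51 + £2.40 + £6.09 = £37.36

£37.36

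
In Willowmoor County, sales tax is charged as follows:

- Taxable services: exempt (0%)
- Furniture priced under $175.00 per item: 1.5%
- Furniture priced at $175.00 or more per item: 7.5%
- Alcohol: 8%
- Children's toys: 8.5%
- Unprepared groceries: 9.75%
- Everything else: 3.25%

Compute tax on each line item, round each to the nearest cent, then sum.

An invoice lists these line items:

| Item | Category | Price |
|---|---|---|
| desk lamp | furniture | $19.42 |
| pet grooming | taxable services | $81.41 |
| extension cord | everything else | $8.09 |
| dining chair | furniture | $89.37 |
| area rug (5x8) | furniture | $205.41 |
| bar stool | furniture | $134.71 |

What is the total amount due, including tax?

Desk lamp $19.42: furniture, under $175.00 → 1.5% → $0.29
Pet grooming $81.41: taxable services → 0% → $0.00
Extension cord $8.09: everything else → 3.25% → $0.26
Dining chair $89.37: furniture, under $175.00 → 1.5% → $1.34
Area rug (5x8) $205.41: furniture, $175.00 or more → 7.5% → $15.41
Bar stool $134.71: furniture, under $175.00 → 1.5% → $2.02
Subtotal = $538.41; tax = $19.32; total due = $557.73

$557.73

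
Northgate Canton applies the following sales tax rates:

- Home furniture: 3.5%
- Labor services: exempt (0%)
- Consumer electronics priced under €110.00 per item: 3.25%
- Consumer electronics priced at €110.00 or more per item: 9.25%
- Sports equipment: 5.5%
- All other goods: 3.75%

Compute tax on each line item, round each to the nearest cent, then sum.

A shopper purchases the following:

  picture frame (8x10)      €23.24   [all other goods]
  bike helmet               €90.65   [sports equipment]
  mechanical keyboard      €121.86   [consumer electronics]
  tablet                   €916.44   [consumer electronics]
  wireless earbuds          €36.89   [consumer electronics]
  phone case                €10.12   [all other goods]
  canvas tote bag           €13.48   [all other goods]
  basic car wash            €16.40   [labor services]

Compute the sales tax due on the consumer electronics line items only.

€97.24

Mechanical keyboard €121.86: consumer electronics, €110.00 or more → 9.25% → €11.27
Tablet €916.44: consumer electronics, €110.00 or more → 9.25% → €84.77
Wireless earbuds €36.89: consumer electronics, under €110.00 → 3.25% → €1.20
Tax on consumer electronics = €11.27 + €84.77 + €1.20 = €97.24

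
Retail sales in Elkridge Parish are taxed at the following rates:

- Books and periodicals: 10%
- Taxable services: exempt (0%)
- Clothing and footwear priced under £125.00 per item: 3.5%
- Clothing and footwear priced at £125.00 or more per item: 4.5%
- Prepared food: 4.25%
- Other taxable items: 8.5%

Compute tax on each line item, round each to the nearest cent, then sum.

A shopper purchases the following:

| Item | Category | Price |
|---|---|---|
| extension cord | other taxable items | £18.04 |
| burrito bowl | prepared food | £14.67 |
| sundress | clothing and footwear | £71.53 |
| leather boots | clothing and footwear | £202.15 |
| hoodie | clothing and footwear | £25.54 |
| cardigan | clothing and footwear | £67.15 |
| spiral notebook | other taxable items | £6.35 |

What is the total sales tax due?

£17.53

Extension cord £18.04: other taxable items → 8.5% → £1.53
Burrito bowl £14.67: prepared food → 4.25% → £0.62
Sundress £71.53: clothing and footwear, under £125.00 → 3.5% → £2.50
Leather boots £202.15: clothing and footwear, £125.00 or more → 4.5% → £9.10
Hoodie £25.54: clothing and footwear, under £125.00 → 3.5% → £0.89
Cardigan £67.15: clothing and footwear, under £125.00 → 3.5% → £2.35
Spiral notebook £6.35: other taxable items → 8.5% → £0.54
Total tax = £1.53 + £0.62 + £2.50 + £9.10 + £0.89 + £2.35 + £0.54 = £17.53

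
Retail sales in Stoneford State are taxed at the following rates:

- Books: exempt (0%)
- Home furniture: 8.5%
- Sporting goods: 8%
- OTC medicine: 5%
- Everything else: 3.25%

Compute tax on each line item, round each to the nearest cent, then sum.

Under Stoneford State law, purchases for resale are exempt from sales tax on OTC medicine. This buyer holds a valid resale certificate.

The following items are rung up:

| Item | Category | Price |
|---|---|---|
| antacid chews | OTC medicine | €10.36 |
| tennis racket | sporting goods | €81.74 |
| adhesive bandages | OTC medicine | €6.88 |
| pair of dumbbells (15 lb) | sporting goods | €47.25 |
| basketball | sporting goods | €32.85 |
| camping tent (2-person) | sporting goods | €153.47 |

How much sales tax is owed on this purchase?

Antacid chews €10.36: OTC medicine, buyer-exempt → 0% → €0.00
Tennis racket €81.74: sporting goods → 8% → €6.54
Adhesive bandages €6.88: OTC medicine, buyer-exempt → 0% → €0.00
Pair of dumbbells (15 lb) €47.25: sporting goods → 8% → €3.78
Basketball €32.85: sporting goods → 8% → €2.63
Camping tent (2-person) €153.47: sporting goods → 8% → €12.28
Total tax = €6.54 + €3.78 + €2.63 + €12.28 = €25.23

€25.23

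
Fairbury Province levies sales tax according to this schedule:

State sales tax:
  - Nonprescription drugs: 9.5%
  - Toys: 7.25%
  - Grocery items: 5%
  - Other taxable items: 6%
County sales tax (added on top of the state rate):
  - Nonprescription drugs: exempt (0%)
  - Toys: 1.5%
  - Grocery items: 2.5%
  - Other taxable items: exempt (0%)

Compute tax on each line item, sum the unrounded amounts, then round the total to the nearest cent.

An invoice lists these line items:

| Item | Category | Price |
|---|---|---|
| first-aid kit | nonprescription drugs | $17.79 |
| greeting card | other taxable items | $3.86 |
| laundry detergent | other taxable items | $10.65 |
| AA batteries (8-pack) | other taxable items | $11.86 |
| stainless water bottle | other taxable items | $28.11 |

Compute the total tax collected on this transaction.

First-aid kit $17.79: nonprescription drugs → 9.5% + 0% county = 9.5% → $1.69005
Greeting card $3.86: other taxable items → 6% + 0% county = 6% → $0.2316
Laundry detergent $10.65: other taxable items → 6% + 0% county = 6% → $0.639
AA batteries (8-pack) $11.86: other taxable items → 6% + 0% county = 6% → $0.7116
Stainless water bottle $28.11: other taxable items → 6% + 0% county = 6% → $1.6866
Unrounded tax sum = $4.95885 → $4.96

$4.96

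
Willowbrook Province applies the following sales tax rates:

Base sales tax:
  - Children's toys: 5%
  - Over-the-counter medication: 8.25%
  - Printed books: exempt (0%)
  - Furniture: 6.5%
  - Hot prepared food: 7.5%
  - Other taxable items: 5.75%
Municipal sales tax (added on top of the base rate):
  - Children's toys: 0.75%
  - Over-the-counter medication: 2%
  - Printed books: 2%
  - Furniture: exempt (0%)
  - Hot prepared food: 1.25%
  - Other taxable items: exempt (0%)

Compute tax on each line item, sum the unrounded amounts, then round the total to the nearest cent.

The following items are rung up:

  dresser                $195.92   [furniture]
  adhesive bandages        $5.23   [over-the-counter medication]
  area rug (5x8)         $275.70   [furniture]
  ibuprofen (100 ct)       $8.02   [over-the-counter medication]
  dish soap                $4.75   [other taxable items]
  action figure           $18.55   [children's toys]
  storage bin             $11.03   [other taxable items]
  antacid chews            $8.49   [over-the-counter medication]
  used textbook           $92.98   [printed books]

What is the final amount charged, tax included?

$657.39

Dresser $195.92: furniture → 6.5% + 0% municipal = 6.5% → $12.7348
Adhesive bandages $5.23: over-the-counter medication → 8.25% + 2% municipal = 10.25% → $0.536075
Area rug (5x8) $275.70: furniture → 6.5% + 0% municipal = 6.5% → $17.9205
Ibuprofen (100 ct) $8.02: over-the-counter medication → 8.25% + 2% municipal = 10.25% → $0.82205
Dish soap $4.75: other taxable items → 5.75% + 0% municipal = 5.75% → $0.273125
Action figure $18.55: children's toys → 5% + 0.75% municipal = 5.75% → $1.066625
Storage bin $11.03: other taxable items → 5.75% + 0% municipal = 5.75% → $0.634225
Antacid chews $8.49: over-the-counter medication → 8.25% + 2% municipal = 10.25% → $0.870225
Used textbook $92.98: printed books → 0% + 2% municipal = 2% → $1.8596
Subtotal = $620.67; unrounded tax = $36.717225 → $36.72; total due = $657.39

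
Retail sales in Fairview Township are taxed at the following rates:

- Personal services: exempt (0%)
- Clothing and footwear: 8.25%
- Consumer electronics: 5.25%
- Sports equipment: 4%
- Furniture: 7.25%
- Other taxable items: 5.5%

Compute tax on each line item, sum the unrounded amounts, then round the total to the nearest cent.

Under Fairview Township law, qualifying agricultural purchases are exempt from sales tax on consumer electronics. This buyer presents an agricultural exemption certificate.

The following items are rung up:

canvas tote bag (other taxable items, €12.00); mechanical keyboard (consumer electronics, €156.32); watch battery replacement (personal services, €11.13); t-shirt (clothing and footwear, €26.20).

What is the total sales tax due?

Canvas tote bag €12.00: other taxable items → 5.5% → €0.66
Mechanical keyboard €156.32: consumer electronics, buyer-exempt → 0% → €0.00
Watch battery replacement €11.13: personal services → 0% → €0.00
T-shirt €26.20: clothing and footwear → 8.25% → €2.1615
Unrounded tax sum = €2.8215 → €2.82

€2.82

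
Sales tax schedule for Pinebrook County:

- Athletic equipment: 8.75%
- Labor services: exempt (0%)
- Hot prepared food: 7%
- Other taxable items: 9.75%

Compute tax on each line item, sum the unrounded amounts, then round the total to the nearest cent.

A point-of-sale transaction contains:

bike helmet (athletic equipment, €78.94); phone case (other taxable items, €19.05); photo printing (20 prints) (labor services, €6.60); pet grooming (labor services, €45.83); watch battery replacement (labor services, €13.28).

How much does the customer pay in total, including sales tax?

€172.46

Bike helmet €78.94: athletic equipment → 8.75% → €6.90725
Phone case €19.05: other taxable items → 9.75% → €1.857375
Photo printing (20 prints) €6.60: labor services → 0% → €0.00
Pet grooming €45.83: labor services → 0% → €0.00
Watch battery replacement €13.28: labor services → 0% → €0.00
Subtotal = €163.70; unrounded tax = €8.764625 → €8.76; total due = €172.46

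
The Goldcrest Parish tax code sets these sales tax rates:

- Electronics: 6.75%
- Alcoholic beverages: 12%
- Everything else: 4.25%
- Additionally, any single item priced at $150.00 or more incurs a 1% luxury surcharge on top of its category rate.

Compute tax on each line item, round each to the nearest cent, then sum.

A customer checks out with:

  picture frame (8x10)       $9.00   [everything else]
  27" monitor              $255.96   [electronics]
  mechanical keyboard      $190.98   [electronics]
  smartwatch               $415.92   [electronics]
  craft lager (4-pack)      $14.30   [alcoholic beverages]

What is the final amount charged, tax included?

$955.13

Picture frame (8x10) $9.00: everything else → 4.25% → $0.38
27" monitor $255.96: electronics → 6.75% + 1% surcharge = 7.75% → $19.84
Mechanical keyboard $190.98: electronics → 6.75% + 1% surcharge = 7.75% → $14.80
Smartwatch $415.92: electronics → 6.75% + 1% surcharge = 7.75% → $32.23
Craft lager (4-pack) $14.30: alcoholic beverages → 12% → $1.72
Subtotal = $886.16; tax = $68.97; total due = $955.13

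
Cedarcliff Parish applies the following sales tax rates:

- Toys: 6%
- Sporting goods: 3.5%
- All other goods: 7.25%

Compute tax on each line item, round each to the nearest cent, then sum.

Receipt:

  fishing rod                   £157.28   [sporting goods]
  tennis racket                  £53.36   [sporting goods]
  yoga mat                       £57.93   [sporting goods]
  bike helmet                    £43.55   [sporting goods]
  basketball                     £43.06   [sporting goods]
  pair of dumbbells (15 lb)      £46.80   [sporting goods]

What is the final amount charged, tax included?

£416.05

Fishing rod £157.28: sporting goods → 3.5% → £5.50
Tennis racket £53.36: sporting goods → 3.5% → £1.87
Yoga mat £57.93: sporting goods → 3.5% → £2.03
Bike helmet £43.55: sporting goods → 3.5% → £1.52
Basketball £43.06: sporting goods → 3.5% → £1.51
Pair of dumbbells (15 lb) £46.80: sporting goods → 3.5% → £1.64
Subtotal = £401.98; tax = £14.07; total due = £416.05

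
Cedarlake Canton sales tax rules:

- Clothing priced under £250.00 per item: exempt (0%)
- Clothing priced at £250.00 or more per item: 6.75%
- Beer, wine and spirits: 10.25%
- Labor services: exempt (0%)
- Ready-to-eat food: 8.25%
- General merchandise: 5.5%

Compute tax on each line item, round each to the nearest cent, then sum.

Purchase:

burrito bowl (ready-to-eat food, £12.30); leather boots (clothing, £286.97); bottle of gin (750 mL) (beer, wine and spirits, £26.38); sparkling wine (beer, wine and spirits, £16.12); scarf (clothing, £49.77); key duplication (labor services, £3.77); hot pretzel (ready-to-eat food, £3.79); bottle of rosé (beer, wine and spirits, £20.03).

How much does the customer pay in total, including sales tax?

£446.22

Burrito bowl £12.30: ready-to-eat food → 8.25% → £1.01
Leather boots £286.97: clothing, £250.00 or more → 6.75% → £19.37
Bottle of gin (750 mL) £26.38: beer, wine and spirits → 10.25% → £2.70
Sparkling wine £16.12: beer, wine and spirits → 10.25% → £1.65
Scarf £49.77: clothing, under £250.00 → 0% → £0.00
Key duplication £3.77: labor services → 0% → £0.00
Hot pretzel £3.79: ready-to-eat food → 8.25% → £0.31
Bottle of rosé £20.03: beer, wine and spirits → 10.25% → £2.05
Subtotal = £419.13; tax = £27.09; total due = £446.22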